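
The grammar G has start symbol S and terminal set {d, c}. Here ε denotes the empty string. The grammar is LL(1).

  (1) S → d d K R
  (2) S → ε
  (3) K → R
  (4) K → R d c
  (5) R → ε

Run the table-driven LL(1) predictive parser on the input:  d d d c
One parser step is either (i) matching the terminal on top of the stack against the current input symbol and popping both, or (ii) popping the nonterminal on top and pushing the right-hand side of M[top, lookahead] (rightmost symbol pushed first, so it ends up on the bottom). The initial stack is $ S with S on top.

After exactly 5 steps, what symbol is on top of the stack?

     Stack      Input      Action
  1  $ S        d d d c $  expand S → d d K R
  2  $ R K d d  d d d c $  match d
  3  $ R K d    d d c $    match d
  4  $ R K      d c $      expand K → R d c
  5  $ R c d R  d c $      expand R → ε
Stack after step 5: $ R c d (top = d).

d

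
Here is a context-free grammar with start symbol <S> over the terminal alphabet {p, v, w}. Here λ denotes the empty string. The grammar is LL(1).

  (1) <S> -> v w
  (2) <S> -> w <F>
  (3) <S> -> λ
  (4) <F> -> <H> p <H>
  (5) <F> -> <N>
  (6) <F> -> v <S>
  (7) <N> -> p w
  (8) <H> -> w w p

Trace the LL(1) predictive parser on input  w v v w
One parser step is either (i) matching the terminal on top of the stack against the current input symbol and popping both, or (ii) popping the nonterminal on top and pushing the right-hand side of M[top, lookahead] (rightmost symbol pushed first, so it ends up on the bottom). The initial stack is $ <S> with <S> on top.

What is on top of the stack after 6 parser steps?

     Stack    Input      Action
  1  $ <S>    w v v w $  expand <S> -> w <F>
  2  $ <F> w  w v v w $  match w
  3  $ <F>    v v w $    expand <F> -> v <S>
  4  $ <S> v  v v w $    match v
  5  $ <S>    v w $      expand <S> -> v w
  6  $ w v    v w $      match v
Stack after step 6: $ w (top = w).

w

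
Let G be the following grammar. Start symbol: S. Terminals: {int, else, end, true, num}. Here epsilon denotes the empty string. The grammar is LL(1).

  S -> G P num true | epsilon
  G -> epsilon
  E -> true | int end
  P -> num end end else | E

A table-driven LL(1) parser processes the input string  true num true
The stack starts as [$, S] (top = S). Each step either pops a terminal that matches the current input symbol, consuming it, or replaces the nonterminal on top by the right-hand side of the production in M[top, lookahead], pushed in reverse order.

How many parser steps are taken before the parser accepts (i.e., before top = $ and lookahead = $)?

step 1: stack=$ S  input=true num true $  — expand S -> G P num true
step 2: stack=$ true num P G  input=true num true $  — expand G -> epsilon
step 3: stack=$ true num P  input=true num true $  — expand P -> E
step 4: stack=$ true num E  input=true num true $  — expand E -> true
step 5: stack=$ true num true  input=true num true $  — match true
step 6: stack=$ true num  input=num true $  — match num
step 7: stack=$ true  input=true $  — match true
Accept reached after 7 steps.

7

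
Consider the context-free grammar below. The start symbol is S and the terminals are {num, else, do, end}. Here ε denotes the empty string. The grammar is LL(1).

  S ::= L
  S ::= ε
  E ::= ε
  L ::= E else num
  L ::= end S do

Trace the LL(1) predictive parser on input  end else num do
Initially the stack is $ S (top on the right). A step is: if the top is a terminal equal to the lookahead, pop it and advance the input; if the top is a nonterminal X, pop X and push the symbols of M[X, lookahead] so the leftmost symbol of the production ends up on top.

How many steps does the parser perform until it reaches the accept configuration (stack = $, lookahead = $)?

step 1: stack=$ S  input=end else num do $  — expand S ::= L
step 2: stack=$ L  input=end else num do $  — expand L ::= end S do
step 3: stack=$ do S end  input=end else num do $  — match end
step 4: stack=$ do S  input=else num do $  — expand S ::= L
step 5: stack=$ do L  input=else num do $  — expand L ::= E else num
step 6: stack=$ do num else E  input=else num do $  — expand E ::= ε
step 7: stack=$ do num else  input=else num do $  — match else
step 8: stack=$ do num  input=num do $  — match num
step 9: stack=$ do  input=do $  — match do
Accept reached after 9 steps.

9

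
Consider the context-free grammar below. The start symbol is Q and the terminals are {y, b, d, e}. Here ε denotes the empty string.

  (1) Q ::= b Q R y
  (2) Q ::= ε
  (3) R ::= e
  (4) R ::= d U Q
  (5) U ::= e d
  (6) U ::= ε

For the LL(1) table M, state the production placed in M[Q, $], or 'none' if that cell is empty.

Q ::= ε

FIRST(Q) = {ε, b}
FIRST(R) = {d, e}
FIRST(U) = {ε, e}
FOLLOW(Q) includes $ since Q is the start symbol.
FOLLOW(R): in Q::=b Q R y, R is followed by y with FIRST {y}. Thus FOLLOW(R) = {y}.
FOLLOW(Q): in Q::=b Q R y, Q is followed by R y with FIRST {d, e}; in R::=d U Q, the suffix after Q is empty, so FOLLOW(Q) ⊇ FOLLOW(R) = {y}. Thus FOLLOW(Q) = {$, d, e, y}.
For Q ::= b Q R y: FIRST(b Q R y) = {b}, so it goes in M[Q, t] for t ∈ {b}.
For Q ::= ε: FIRST(ε) = {ε}, so it goes in M[Q, t] for t ∈ {}; since ε ∈ FIRST, also for every t ∈ FOLLOW(Q) = {$, d, e, y}.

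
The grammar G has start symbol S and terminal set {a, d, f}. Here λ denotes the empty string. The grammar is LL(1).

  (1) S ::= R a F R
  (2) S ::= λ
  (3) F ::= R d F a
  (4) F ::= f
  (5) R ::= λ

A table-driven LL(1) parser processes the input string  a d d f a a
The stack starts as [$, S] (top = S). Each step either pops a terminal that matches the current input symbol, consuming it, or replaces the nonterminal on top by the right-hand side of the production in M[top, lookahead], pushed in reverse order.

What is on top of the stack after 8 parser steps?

d

     Stack          Input          Action
  1  $ S            a d d f a a $  expand S ::= R a F R
  2  $ R F a R      a d d f a a $  expand R ::= λ
  3  $ R F a        a d d f a a $  match a
  4  $ R F          d d f a a $    expand F ::= R d F a
  5  $ R a F d R    d d f a a $    expand R ::= λ
  6  $ R a F d      d d f a a $    match d
  7  $ R a F        d f a a $      expand F ::= R d F a
  8  $ R a a F d R  d f a a $      expand R ::= λ
Stack after step 8: $ R a a F d (top = d).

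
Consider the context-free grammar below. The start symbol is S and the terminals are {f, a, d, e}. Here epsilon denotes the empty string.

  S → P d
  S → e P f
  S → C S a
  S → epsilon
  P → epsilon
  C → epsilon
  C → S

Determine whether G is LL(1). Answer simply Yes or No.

No

FIRST(S) = {epsilon, a, d, e}
FIRST(P) = {epsilon}
FIRST(C) = {epsilon, a, d, e}
FOLLOW(S) = {$, a, d, e}
FOLLOW(P) = {d, f}
FOLLOW(C) = {a, d, e}
Cell M[C, a] receives both C → epsilon and C → S — the grammar is not LL(1).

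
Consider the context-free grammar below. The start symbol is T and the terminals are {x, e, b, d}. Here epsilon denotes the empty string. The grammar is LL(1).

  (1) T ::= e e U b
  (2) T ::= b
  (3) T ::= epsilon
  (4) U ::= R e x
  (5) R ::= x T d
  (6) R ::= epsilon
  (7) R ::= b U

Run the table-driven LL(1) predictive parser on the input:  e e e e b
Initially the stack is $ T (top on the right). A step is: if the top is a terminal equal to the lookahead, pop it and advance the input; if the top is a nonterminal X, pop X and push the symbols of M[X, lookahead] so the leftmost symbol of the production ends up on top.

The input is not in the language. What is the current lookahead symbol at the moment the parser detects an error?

step 1: stack=$ T  input=e e e e b $  — expand T ::= e e U b
step 2: stack=$ b U e e  input=e e e e b $  — match e
step 3: stack=$ b U e  input=e e e b $  — match e
step 4: stack=$ b U  input=e e b $  — expand U ::= R e x
step 5: stack=$ b x e R  input=e e b $  — expand R ::= epsilon
step 6: stack=$ b x e  input=e e b $  — match e
step 7: stack=$ b x  input=e b $  — error: top is terminal x but lookahead is e

e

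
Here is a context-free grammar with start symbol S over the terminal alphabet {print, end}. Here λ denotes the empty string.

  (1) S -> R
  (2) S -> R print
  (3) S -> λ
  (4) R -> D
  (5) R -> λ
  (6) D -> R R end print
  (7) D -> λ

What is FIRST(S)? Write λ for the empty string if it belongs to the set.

FIRST(S) = {λ, end, print}  (via R, R print)
FIRST(R) = {λ, end}  (via D)
FIRST(D) = {λ, end}  (via R R end print)

{λ, end, print}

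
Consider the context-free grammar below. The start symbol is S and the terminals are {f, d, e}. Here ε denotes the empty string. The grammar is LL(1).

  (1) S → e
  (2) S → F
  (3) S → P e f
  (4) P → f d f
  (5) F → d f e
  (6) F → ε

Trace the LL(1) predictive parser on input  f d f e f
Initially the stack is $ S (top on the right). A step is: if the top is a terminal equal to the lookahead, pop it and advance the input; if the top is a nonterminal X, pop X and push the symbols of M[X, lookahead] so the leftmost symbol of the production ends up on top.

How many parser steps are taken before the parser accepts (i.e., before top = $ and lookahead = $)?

7

     Stack        Input        Action
  1  $ S          f d f e f $  expand S → P e f
  2  $ f e P      f d f e f $  expand P → f d f
  3  $ f e f d f  f d f e f $  match f
  4  $ f e f d    d f e f $    match d
  5  $ f e f      f e f $      match f
  6  $ f e        e f $        match e
  7  $ f          f $          match f
Accept reached after 7 steps.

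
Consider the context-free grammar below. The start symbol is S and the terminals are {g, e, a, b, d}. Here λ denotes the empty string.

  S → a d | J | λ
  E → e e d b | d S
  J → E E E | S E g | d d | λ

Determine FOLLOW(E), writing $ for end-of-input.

{$, d, e, g}

FIRST(E): from E→e e d b we get {e}; from E→d S we get {d}. So FIRST(E) = {d, e}.
FIRST(S): from S→a d we get {a}; from S→J we get {λ, a, d, e}; from S→λ we get {λ}. So FIRST(S) = {λ, a, d, e}.
FIRST(J): from J→E E E we get {d, e}; from J→S E g we get {a, d, e}; from J→d d we get {d}; from J→λ we get {λ}. So FIRST(J) = {λ, a, d, e}.
FOLLOW(S) includes $ since S is the start symbol.
FOLLOW(S): in E→d S, the suffix after S is empty, so FOLLOW(S) ⊇ FOLLOW(E) = {$, d, e, g}; in J→S E g, S is followed by E g with FIRST {d, e}. Thus FOLLOW(S) = {$, d, e, g}.
FOLLOW(J): in S→J, the suffix after J is empty, so FOLLOW(J) ⊇ FOLLOW(S) = {$, d, e, g}. Thus FOLLOW(J) = {$, d, e, g}.
FOLLOW(E): in J→E E E (occurrence 1), E is followed by E E with FIRST {d, e}; in J→E E E (occurrence 2), E is followed by E with FIRST {d, e}; in J→E E E (occurrence 3), the suffix after E is empty, so FOLLOW(E) ⊇ FOLLOW(J) = {$, d, e, g}; in J→S E g, E is followed by g with FIRST {g}. Thus FOLLOW(E) = {$, d, e, g}.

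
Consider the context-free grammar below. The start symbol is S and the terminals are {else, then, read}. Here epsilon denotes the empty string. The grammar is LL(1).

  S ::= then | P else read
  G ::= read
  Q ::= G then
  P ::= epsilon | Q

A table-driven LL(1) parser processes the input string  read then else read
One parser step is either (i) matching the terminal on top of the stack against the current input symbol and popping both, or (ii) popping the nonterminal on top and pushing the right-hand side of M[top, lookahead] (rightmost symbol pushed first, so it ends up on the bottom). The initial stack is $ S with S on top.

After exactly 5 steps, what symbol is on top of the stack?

     Stack                  Input                  Action
  1  $ S                    read then else read $  expand S ::= P else read
  2  $ read else P          read then else read $  expand P ::= Q
  3  $ read else Q          read then else read $  expand Q ::= G then
  4  $ read else then G     read then else read $  expand G ::= read
  5  $ read else then read  read then else read $  match read
Stack after step 5: $ read else then (top = then).

then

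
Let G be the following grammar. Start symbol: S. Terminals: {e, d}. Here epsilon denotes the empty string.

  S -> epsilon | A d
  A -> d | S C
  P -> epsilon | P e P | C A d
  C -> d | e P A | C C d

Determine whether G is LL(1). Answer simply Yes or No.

FIRST(S) = {epsilon, d, e}
FIRST(A) = {d, e}
FIRST(P) = {epsilon, d, e}
FIRST(C) = {d, e}
FOLLOW(S) = {$, d, e}
FOLLOW(A) = {d, e}
FOLLOW(P) = {d, e}
FOLLOW(C) = {d, e}
Cell M[A, d] receives both A -> d and A -> S C — the grammar is not LL(1).

No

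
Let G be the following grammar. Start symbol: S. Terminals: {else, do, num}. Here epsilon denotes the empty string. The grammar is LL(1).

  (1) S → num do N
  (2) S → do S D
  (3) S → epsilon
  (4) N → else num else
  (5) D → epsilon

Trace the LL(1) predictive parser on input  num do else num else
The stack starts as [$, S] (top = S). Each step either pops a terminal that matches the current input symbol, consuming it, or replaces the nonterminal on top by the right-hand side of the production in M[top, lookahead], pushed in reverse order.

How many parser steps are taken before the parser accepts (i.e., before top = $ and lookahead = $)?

7

     Stack            Input                   Action
  1  $ S              num do else num else $  expand S → num do N
  2  $ N do num       num do else num else $  match num
  3  $ N do           do else num else $      match do
  4  $ N              else num else $         expand N → else num else
  5  $ else num else  else num else $         match else
  6  $ else num       num else $              match num
  7  $ else           else $                  match else
Accept reached after 7 steps.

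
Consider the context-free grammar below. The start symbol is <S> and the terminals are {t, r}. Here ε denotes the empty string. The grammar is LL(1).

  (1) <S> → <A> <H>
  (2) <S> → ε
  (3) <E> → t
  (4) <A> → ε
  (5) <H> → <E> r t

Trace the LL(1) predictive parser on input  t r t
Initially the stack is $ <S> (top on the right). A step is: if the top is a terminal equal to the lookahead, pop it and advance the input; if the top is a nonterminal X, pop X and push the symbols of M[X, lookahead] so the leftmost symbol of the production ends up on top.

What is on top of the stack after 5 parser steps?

     Stack      Input    Action
  1  $ <S>      t r t $  expand <S> → <A> <H>
  2  $ <H> <A>  t r t $  expand <A> → ε
  3  $ <H>      t r t $  expand <H> → <E> r t
  4  $ t r <E>  t r t $  expand <E> → t
  5  $ t r t    t r t $  match t
Stack after step 5: $ t r (top = r).

r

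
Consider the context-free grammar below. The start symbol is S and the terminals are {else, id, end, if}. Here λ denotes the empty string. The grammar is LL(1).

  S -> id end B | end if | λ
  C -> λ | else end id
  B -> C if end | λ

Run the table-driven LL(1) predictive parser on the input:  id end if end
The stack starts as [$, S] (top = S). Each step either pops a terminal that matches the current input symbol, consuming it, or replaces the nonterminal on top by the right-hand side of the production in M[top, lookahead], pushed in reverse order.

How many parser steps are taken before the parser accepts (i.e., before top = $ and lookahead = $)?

7

     Stack       Input            Action
  1  $ S         id end if end $  expand S -> id end B
  2  $ B end id  id end if end $  match id
  3  $ B end     end if end $     match end
  4  $ B         if end $         expand B -> C if end
  5  $ end if C  if end $         expand C -> λ
  6  $ end if    if end $         match if
  7  $ end       end $            match end
Accept reached after 7 steps.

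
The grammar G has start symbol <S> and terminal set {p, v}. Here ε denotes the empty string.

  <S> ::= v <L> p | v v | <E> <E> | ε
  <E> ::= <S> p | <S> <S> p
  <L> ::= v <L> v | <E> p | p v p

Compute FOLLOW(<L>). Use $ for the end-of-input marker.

{p, v}

FIRST(<S>) = {ε, p, v}  (via <E> <E>)
FIRST(<E>) = {p, v}  (via <S> p, <S> <S> p)
FIRST(<L>) = {p, v}  (via <E> p)
FOLLOW(<S>) includes $ since <S> is the start symbol.
FOLLOW(<S>): in <E>::=<S> p, <S> is followed by p with FIRST {p}; in <E>::=<S> <S> p (occurrence 1), <S> is followed by <S> p with FIRST {p, v}; in <E>::=<S> <S> p (occurrence 2), <S> is followed by p with FIRST {p}. Thus FOLLOW(<S>) = {$, p, v}.
FOLLOW(<E>): in <S>::=<E> <E> (occurrence 1), <E> is followed by <E> with FIRST {p, v}; in <S>::=<E> <E> (occurrence 2), the suffix after <E> is empty, so FOLLOW(<E>) ⊇ FOLLOW(<S>) = {$, p, v}; in <L>::=<E> p, <E> is followed by p with FIRST {p}. Thus FOLLOW(<E>) = {$, p, v}.
FOLLOW(<L>): in <S>::=v <L> p, <L> is followed by p with FIRST {p}; in <L>::=v <L> v, <L> is followed by v with FIRST {v}. Thus FOLLOW(<L>) = {p, v}.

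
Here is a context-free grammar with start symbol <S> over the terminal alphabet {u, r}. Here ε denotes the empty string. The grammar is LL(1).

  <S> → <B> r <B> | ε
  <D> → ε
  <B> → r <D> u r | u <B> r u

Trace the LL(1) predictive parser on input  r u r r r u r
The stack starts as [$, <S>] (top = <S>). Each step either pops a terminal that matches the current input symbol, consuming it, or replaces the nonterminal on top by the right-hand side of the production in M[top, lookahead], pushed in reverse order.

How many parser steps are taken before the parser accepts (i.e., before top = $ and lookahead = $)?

12

step 1: stack=$ <S>  input=r u r r r u r $  — expand <S> → <B> r <B>
step 2: stack=$ <B> r <B>  input=r u r r r u r $  — expand <B> → r <D> u r
step 3: stack=$ <B> r r u <D> r  input=r u r r r u r $  — match r
step 4: stack=$ <B> r r u <D>  input=u r r r u r $  — expand <D> → ε
step 5: stack=$ <B> r r u  input=u r r r u r $  — match u
step 6: stack=$ <B> r r  input=r r r u r $  — match r
step 7: stack=$ <B> r  input=r r u r $  — match r
step 8: stack=$ <B>  input=r u r $  — expand <B> → r <D> u r
step 9: stack=$ r u <D> r  input=r u r $  — match r
step 10: stack=$ r u <D>  input=u r $  — expand <D> → ε
step 11: stack=$ r u  input=u r $  — match u
step 12: stack=$ r  input=r $  — match r
Accept reached after 12 steps.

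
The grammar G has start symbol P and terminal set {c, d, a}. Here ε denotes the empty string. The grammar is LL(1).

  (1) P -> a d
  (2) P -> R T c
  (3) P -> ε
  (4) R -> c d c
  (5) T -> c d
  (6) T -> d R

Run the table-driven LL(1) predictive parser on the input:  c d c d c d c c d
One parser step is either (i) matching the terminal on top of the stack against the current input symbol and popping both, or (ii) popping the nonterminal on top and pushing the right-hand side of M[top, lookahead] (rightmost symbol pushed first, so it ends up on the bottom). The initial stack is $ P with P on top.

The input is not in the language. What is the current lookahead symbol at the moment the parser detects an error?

d

      Stack        Input                Action
   1  $ P          c d c d c d c c d $  expand P -> R T c
   2  $ c T R      c d c d c d c c d $  expand R -> c d c
   3  $ c T c d c  c d c d c d c c d $  match c
   4  $ c T c d    d c d c d c c d $    match d
   5  $ c T c      c d c d c c d $      match c
   6  $ c T        d c d c c d $        expand T -> d R
   7  $ c R d      d c d c c d $        match d
   8  $ c R        c d c c d $          expand R -> c d c
   9  $ c c d c    c d c c d $          match c
  10  $ c c d      d c c d $            match d
  11  $ c c        c c d $              match c
  12  $ c          c d $                match c
  13  $            d $                  error: stack empty but input remains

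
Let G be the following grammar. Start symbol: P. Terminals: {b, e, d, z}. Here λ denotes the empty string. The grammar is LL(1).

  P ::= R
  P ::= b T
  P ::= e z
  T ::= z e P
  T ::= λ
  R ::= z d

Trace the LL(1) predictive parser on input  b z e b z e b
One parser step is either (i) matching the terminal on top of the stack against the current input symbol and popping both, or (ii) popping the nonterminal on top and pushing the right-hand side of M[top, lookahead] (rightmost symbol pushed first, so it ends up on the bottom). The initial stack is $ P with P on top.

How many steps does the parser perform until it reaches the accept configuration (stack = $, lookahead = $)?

13

      Stack    Input            Action
   1  $ P      b z e b z e b $  expand P ::= b T
   2  $ T b    b z e b z e b $  match b
   3  $ T      z e b z e b $    expand T ::= z e P
   4  $ P e z  z e b z e b $    match z
   5  $ P e    e b z e b $      match e
   6  $ P      b z e b $        expand P ::= b T
   7  $ T b    b z e b $        match b
   8  $ T      z e b $          expand T ::= z e P
   9  $ P e z  z e b $          match z
  10  $ P e    e b $            match e
  11  $ P      b $              expand P ::= b T
  12  $ T b    b $              match b
  13  $ T      $                expand T ::= λ
Accept reached after 13 steps.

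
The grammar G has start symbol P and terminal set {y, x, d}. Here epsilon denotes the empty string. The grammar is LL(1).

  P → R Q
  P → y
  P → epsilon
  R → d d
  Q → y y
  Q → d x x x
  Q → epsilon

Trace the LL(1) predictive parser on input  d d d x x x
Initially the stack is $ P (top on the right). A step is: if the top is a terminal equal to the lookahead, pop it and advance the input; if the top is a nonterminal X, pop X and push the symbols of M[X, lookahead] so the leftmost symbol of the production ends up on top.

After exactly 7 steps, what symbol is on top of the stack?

step 1: stack=$ P  input=d d d x x x $  — expand P → R Q
step 2: stack=$ Q R  input=d d d x x x $  — expand R → d d
step 3: stack=$ Q d d  input=d d d x x x $  — match d
step 4: stack=$ Q d  input=d d x x x $  — match d
step 5: stack=$ Q  input=d x x x $  — expand Q → d x x x
step 6: stack=$ x x x d  input=d x x x $  — match d
step 7: stack=$ x x x  input=x x x $  — match x
Stack after step 7: $ x x (top = x).

x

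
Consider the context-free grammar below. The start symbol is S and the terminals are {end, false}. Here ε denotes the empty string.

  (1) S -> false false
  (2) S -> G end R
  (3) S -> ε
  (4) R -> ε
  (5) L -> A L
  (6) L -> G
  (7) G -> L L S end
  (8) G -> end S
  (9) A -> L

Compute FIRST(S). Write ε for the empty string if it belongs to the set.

FIRST(R) = {ε}
FIRST(S) = {ε, end, false}  (via G end R)
FIRST(L) = {end}  (via A L, G)
FIRST(G) = {end}  (via L L S end)
FIRST(A) = {end}  (via L)

{ε, end, false}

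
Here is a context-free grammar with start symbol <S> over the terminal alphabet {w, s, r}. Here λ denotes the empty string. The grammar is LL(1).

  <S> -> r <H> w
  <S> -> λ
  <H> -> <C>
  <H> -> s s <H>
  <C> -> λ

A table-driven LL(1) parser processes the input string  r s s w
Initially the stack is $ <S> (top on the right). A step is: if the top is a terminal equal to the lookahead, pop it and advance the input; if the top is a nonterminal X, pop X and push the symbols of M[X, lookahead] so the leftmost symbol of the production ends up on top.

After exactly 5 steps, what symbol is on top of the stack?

step 1: stack=$ <S>  input=r s s w $  — expand <S> -> r <H> w
step 2: stack=$ w <H> r  input=r s s w $  — match r
step 3: stack=$ w <H>  input=s s w $  — expand <H> -> s s <H>
step 4: stack=$ w <H> s s  input=s s w $  — match s
step 5: stack=$ w <H> s  input=s w $  — match s
Stack after step 5: $ w <H> (top = <H>).

<H>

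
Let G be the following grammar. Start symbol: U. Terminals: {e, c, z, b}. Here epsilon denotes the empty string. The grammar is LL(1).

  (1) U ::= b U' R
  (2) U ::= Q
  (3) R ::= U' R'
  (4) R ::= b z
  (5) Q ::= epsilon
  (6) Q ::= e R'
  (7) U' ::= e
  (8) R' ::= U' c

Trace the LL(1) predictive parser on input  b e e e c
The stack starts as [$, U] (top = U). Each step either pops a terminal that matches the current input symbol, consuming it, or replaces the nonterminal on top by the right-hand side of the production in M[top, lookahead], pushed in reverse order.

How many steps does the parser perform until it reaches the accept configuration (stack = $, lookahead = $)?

11

      Stack     Input        Action
   1  $ U       b e e e c $  expand U ::= b U' R
   2  $ R U' b  b e e e c $  match b
   3  $ R U'    e e e c $    expand U' ::= e
   4  $ R e     e e e c $    match e
   5  $ R       e e c $      expand R ::= U' R'
   6  $ R' U'   e e c $      expand U' ::= e
   7  $ R' e    e e c $      match e
   8  $ R'      e c $        expand R' ::= U' c
   9  $ c U'    e c $        expand U' ::= e
  10  $ c e     e c $        match e
  11  $ c       c $          match c
Accept reached after 11 steps.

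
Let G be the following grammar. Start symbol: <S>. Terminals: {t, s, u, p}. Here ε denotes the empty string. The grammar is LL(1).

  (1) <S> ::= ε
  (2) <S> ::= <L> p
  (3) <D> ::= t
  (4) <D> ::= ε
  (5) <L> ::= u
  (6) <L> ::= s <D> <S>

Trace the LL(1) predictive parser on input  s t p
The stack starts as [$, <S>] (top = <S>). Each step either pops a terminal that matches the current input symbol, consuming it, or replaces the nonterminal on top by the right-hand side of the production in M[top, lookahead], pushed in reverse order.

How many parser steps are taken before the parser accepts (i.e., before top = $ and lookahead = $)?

step 1: stack=$ <S>  input=s t p $  — expand <S> ::= <L> p
step 2: stack=$ p <L>  input=s t p $  — expand <L> ::= s <D> <S>
step 3: stack=$ p <S> <D> s  input=s t p $  — match s
step 4: stack=$ p <S> <D>  input=t p $  — expand <D> ::= t
step 5: stack=$ p <S> t  input=t p $  — match t
step 6: stack=$ p <S>  input=p $  — expand <S> ::= ε
step 7: stack=$ p  input=p $  — match p
Accept reached after 7 steps.

7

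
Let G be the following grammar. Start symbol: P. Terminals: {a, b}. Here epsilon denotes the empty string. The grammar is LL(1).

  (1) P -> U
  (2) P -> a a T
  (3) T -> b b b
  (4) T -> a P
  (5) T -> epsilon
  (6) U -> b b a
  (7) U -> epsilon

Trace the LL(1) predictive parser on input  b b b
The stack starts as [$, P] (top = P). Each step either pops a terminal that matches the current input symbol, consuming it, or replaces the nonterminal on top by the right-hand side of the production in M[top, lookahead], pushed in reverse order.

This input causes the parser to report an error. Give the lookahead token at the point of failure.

b

step 1: stack=$ P  input=b b b $  — expand P -> U
step 2: stack=$ U  input=b b b $  — expand U -> b b a
step 3: stack=$ a b b  input=b b b $  — match b
step 4: stack=$ a b  input=b b $  — match b
step 5: stack=$ a  input=b $  — error: top is terminal a but lookahead is b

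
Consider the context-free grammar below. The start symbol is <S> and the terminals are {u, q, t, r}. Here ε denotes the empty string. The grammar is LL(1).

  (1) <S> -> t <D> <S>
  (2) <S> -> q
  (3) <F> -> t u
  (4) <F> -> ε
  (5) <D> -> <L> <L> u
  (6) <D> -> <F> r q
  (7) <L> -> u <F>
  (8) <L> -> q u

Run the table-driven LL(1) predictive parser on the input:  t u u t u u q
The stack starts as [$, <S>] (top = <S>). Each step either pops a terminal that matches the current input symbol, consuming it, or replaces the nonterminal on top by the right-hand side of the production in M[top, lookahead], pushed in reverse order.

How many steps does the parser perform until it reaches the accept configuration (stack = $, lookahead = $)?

      Stack              Input            Action
   1  $ <S>              t u u t u u q $  expand <S> -> t <D> <S>
   2  $ <S> <D> t        t u u t u u q $  match t
   3  $ <S> <D>          u u t u u q $    expand <D> -> <L> <L> u
   4  $ <S> u <L> <L>    u u t u u q $    expand <L> -> u <F>
   5  $ <S> u <L> <F> u  u u t u u q $    match u
   6  $ <S> u <L> <F>    u t u u q $      expand <F> -> ε
   7  $ <S> u <L>        u t u u q $      expand <L> -> u <F>
   8  $ <S> u <F> u      u t u u q $      match u
   9  $ <S> u <F>        t u u q $        expand <F> -> t u
  10  $ <S> u u t        t u u q $        match t
  11  $ <S> u u          u u q $          match u
  12  $ <S> u            u q $            match u
  13  $ <S>              q $              expand <S> -> q
  14  $ q                q $              match q
Accept reached after 14 steps.

14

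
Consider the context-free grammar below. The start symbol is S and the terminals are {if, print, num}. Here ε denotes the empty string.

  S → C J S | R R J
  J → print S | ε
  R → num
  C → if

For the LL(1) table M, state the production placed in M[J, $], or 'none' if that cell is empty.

FIRST(J) = {ε, print}
FIRST(R) = {num}
FIRST(C) = {if}
FIRST(S) = {if, num}  (via C J S, R R J)
FOLLOW(S) includes $ since S is the start symbol.
FOLLOW(S): in S→C J S, the suffix after S is empty (adds nothing new); in J→print S, the suffix after S is empty, so FOLLOW(S) ⊇ FOLLOW(J) = {$, if, num}. Thus FOLLOW(S) = {$, if, num}.
FOLLOW(J): in S→C J S, J is followed by S with FIRST {if, num}; in S→R R J, the suffix after J is empty, so FOLLOW(J) ⊇ FOLLOW(S) = {$, if, num}. Thus FOLLOW(J) = {$, if, num}.
For J → print S: FIRST(print S) = {print}, so it goes in M[J, t] for t ∈ {print}.
For J → ε: FIRST(ε) = {ε}, so it goes in M[J, t] for t ∈ {}; since ε ∈ FIRST, also for every t ∈ FOLLOW(J) = {$, if, num}.

J → ε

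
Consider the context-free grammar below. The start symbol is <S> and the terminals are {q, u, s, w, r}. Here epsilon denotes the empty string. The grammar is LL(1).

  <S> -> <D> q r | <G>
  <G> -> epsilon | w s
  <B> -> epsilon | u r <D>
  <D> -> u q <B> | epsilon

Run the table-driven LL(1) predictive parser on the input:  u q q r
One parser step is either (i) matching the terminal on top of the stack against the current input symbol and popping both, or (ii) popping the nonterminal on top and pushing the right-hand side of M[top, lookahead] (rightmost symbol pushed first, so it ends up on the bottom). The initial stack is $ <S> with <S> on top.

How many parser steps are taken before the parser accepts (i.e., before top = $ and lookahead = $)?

     Stack          Input      Action
  1  $ <S>          u q q r $  expand <S> -> <D> q r
  2  $ r q <D>      u q q r $  expand <D> -> u q <B>
  3  $ r q <B> q u  u q q r $  match u
  4  $ r q <B> q    q q r $    match q
  5  $ r q <B>      q r $      expand <B> -> epsilon
  6  $ r q          q r $      match q
  7  $ r            r $        match r
Accept reached after 7 steps.

7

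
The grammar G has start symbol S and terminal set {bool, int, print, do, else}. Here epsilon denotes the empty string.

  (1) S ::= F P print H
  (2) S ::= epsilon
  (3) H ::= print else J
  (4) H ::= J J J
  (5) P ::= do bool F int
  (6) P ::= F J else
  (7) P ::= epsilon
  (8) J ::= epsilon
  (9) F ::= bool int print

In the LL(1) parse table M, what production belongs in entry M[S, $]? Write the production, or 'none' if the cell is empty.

S ::= epsilon

FIRST(J): from J::=epsilon we get {epsilon}. So FIRST(J) = {epsilon}.
FIRST(F): from F::=bool int print we get {bool}. So FIRST(F) = {bool}.
FIRST(S): from S::=F P print H we get {bool}; from S::=epsilon we get {epsilon}. So FIRST(S) = {epsilon, bool}.
FIRST(H): from H::=print else J we get {print}; from H::=J J J we get {epsilon}. So FIRST(H) = {epsilon, print}.
FIRST(P): from P::=do bool F int we get {do}; from P::=F J else we get {bool}; from P::=epsilon we get {epsilon}. So FIRST(P) = {epsilon, bool, do}.
FOLLOW(S) includes $ since S is the start symbol.
FOLLOW(S): S appears on no right-hand side. Thus FOLLOW(S) = {$}.
For S ::= F P print H: FIRST(F P print H) = {bool}, so it goes in M[S, t] for t ∈ {bool}.
For S ::= epsilon: FIRST(epsilon) = {epsilon}, so it goes in M[S, t] for t ∈ {}; since epsilon ∈ FIRST, also for every t ∈ FOLLOW(S) = {$}.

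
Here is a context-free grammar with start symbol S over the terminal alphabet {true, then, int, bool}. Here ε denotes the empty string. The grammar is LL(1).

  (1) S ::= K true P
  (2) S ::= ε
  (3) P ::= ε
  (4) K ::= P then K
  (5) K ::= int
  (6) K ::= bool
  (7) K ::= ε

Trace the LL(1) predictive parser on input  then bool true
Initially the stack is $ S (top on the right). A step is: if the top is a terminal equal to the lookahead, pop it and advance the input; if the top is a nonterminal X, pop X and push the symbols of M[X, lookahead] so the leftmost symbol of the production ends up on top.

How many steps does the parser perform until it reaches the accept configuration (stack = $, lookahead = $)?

8

     Stack              Input             Action
  1  $ S                then bool true $  expand S ::= K true P
  2  $ P true K         then bool true $  expand K ::= P then K
  3  $ P true K then P  then bool true $  expand P ::= ε
  4  $ P true K then    then bool true $  match then
  5  $ P true K         bool true $       expand K ::= bool
  6  $ P true bool      bool true $       match bool
  7  $ P true           true $            match true
  8  $ P                $                 expand P ::= ε
Accept reached after 8 steps.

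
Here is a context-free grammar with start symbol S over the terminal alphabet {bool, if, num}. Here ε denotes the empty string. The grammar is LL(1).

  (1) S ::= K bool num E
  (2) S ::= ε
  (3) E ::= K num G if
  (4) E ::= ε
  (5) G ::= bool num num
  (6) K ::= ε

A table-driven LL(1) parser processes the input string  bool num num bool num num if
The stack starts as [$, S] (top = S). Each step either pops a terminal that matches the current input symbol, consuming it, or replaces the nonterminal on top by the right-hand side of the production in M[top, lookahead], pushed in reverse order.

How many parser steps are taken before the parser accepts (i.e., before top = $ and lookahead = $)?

      Stack              Input                           Action
   1  $ S                bool num num bool num num if $  expand S ::= K bool num E
   2  $ E num bool K     bool num num bool num num if $  expand K ::= ε
   3  $ E num bool       bool num num bool num num if $  match bool
   4  $ E num            num num bool num num if $       match num
   5  $ E                num bool num num if $           expand E ::= K num G if
   6  $ if G num K       num bool num num if $           expand K ::= ε
   7  $ if G num         num bool num num if $           match num
   8  $ if G             bool num num if $               expand G ::= bool num num
   9  $ if num num bool  bool num num if $               match bool
  10  $ if num num       num num if $                    match num
  11  $ if num           num if $                        match num
  12  $ if               if $                            match if
Accept reached after 12 steps.

12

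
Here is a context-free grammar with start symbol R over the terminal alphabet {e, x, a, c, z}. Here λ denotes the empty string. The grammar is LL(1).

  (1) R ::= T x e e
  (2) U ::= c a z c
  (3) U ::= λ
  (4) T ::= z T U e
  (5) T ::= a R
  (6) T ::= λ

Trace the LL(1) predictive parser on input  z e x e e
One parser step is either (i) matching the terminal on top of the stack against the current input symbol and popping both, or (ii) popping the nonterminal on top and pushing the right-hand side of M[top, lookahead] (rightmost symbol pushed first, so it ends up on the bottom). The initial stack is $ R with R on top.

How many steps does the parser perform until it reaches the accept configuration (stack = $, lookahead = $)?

     Stack            Input        Action
  1  $ R              z e x e e $  expand R ::= T x e e
  2  $ e e x T        z e x e e $  expand T ::= z T U e
  3  $ e e x e U T z  z e x e e $  match z
  4  $ e e x e U T    e x e e $    expand T ::= λ
  5  $ e e x e U      e x e e $    expand U ::= λ
  6  $ e e x e        e x e e $    match e
  7  $ e e x          x e e $      match x
  8  $ e e            e e $        match e
  9  $ e              e $          match e
Accept reached after 9 steps.

9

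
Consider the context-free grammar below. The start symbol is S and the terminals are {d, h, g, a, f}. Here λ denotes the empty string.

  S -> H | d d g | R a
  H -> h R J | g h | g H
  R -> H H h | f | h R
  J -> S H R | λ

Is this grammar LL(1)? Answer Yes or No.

FIRST(S) = {d, f, g, h}
FIRST(H) = {g, h}
FIRST(R) = {f, g, h}
FIRST(J) = {λ, d, f, g, h}
FOLLOW(S) = {$, g, h}
FOLLOW(H) = {$, f, g, h}
FOLLOW(R) = {$, a, d, f, g, h}
FOLLOW(J) = {$, f, g, h}
Cell M[H, g] receives both H -> g h and H -> g H — the grammar is not LL(1).

No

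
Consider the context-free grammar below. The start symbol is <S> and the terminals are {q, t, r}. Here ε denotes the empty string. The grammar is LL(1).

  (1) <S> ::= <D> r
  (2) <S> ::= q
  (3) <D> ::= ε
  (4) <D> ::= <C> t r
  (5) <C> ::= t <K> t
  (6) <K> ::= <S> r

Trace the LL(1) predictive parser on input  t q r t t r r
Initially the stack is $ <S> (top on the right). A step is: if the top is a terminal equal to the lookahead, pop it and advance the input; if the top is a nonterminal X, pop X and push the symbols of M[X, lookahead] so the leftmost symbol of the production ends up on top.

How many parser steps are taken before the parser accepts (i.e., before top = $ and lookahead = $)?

12

step 1: stack=$ <S>  input=t q r t t r r $  — expand <S> ::= <D> r
step 2: stack=$ r <D>  input=t q r t t r r $  — expand <D> ::= <C> t r
step 3: stack=$ r r t <C>  input=t q r t t r r $  — expand <C> ::= t <K> t
step 4: stack=$ r r t t <K> t  input=t q r t t r r $  — match t
step 5: stack=$ r r t t <K>  input=q r t t r r $  — expand <K> ::= <S> r
step 6: stack=$ r r t t r <S>  input=q r t t r r $  — expand <S> ::= q
step 7: stack=$ r r t t r q  input=q r t t r r $  — match q
step 8: stack=$ r r t t r  input=r t t r r $  — match r
step 9: stack=$ r r t t  input=t t r r $  — match t
step 10: stack=$ r r t  input=t r r $  — match t
step 11: stack=$ r r  input=r r $  — match r
step 12: stack=$ r  input=r $  — match r
Accept reached after 12 steps.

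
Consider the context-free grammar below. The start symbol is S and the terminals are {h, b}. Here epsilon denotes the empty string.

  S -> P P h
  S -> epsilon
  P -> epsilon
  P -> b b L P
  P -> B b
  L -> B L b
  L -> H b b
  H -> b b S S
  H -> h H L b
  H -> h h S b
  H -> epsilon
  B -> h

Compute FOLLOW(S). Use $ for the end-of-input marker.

FIRST(H) = {epsilon, b, h}
FIRST(B) = {h}
FIRST(P) = {epsilon, b, h}  (via B b)
FIRST(L) = {b, h}  (via B L b, H b b)
FIRST(S) = {epsilon, b, h}  (via P P h)
FOLLOW(S) includes $ since S is the start symbol.
FOLLOW(P): in S->P P h (occurrence 1), P is followed by P h with FIRST {b, h}; in S->P P h (occurrence 2), P is followed by h with FIRST {h}; in P->b b L P, the suffix after P is empty (adds nothing new). Thus FOLLOW(P) = {b, h}.
FOLLOW(L): in P->b b L P, L is followed by P with FIRST {epsilon, b, h}; in P->b b L P, the suffix after L is nullable, so FOLLOW(L) ⊇ FOLLOW(P) = {b, h}; in L->B L b, L is followed by b with FIRST {b}; in H->h H L b, L is followed by b with FIRST {b}. Thus FOLLOW(L) = {b, h}.
FOLLOW(H): in L->H b b, H is followed by b b with FIRST {b}; in H->h H L b, H is followed by L b with FIRST {b, h}. Thus FOLLOW(H) = {b, h}.
FOLLOW(S): in H->b b S S (occurrence 1), S is followed by S with FIRST {epsilon, b, h}; in H->b b S S (occurrence 1), the suffix after S is nullable, so FOLLOW(S) ⊇ FOLLOW(H) = {b, h}; in H->b b S S (occurrence 2), the suffix after S is empty, so FOLLOW(S) ⊇ FOLLOW(H) = {b, h}; in H->h h S b, S is followed by b with FIRST {b}. Thus FOLLOW(S) = {$, b, h}.
FOLLOW(B): in P->B b, B is followed by b with FIRST {b}; in L->B L b, B is followed by L b with FIRST {b, h}. Thus FOLLOW(B) = {b, h}.

{$, b, h}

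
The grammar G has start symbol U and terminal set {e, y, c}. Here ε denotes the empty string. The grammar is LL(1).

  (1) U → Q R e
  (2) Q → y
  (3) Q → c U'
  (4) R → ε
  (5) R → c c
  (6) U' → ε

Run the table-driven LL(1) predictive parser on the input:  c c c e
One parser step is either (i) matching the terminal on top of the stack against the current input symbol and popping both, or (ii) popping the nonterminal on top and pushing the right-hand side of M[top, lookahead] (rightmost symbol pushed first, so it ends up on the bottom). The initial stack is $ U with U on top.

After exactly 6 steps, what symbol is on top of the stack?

c

step 1: stack=$ U  input=c c c e $  — expand U → Q R e
step 2: stack=$ e R Q  input=c c c e $  — expand Q → c U'
step 3: stack=$ e R U' c  input=c c c e $  — match c
step 4: stack=$ e R U'  input=c c e $  — expand U' → ε
step 5: stack=$ e R  input=c c e $  — expand R → c c
step 6: stack=$ e c c  input=c c e $  — match c
Stack after step 6: $ e c (top = c).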